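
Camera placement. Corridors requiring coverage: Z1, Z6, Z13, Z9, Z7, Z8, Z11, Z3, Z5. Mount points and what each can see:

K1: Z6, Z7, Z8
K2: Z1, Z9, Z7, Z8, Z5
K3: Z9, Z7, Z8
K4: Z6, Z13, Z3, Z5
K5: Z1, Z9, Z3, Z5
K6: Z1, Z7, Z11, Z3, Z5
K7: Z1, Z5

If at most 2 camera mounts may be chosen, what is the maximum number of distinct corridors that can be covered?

8

Choosing K2, K4 covers {Z1, Z6, Z13, Z9, Z7, Z8, Z3, Z5} — 8 corridors.
No choice of 2 camera mounts does better; here Z11 is left uncovered.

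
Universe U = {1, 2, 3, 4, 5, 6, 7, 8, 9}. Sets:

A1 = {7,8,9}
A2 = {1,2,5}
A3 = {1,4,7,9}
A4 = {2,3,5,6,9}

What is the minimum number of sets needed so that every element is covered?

A1, A3, A4 together cover {1, 2, 3, 4, 5, 6, 7, 8, 9} — every element.
No 2 of the 4 sets cover everything (all 6 pairs fall short), so 3 is minimum.

3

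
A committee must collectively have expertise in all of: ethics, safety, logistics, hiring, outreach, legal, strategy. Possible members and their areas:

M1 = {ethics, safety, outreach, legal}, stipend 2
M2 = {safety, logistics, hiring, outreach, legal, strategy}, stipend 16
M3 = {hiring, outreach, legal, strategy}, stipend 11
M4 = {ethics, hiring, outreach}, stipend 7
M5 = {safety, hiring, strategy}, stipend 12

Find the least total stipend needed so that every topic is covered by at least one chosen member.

M1, M2 cover every topic at stipend 2 + 16 = 18.
Any cover uses at least 2 members; among all covering selections none totals below 18.

18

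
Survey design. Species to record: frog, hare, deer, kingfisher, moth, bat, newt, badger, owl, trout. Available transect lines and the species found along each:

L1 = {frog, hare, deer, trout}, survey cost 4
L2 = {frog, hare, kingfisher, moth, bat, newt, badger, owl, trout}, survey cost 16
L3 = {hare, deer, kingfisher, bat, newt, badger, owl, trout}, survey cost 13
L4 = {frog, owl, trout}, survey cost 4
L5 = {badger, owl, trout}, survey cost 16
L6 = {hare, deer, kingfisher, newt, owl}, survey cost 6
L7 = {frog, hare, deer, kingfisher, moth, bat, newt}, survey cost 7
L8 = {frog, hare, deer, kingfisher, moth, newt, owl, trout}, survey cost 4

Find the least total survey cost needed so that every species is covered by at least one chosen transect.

17

L3, L8 cover every species at survey cost 13 + 4 = 17.
Any cover uses at least 2 transects; among all covering selections none totals below 17.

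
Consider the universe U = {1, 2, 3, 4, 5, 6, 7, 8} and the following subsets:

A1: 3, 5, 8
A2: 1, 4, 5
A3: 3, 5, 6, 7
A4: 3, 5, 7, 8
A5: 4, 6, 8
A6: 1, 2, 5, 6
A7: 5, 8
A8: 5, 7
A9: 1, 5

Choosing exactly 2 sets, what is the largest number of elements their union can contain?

7

Choosing A4, A6 covers {1, 2, 3, 5, 6, 7, 8} — 7 elements.
No choice of 2 sets does better; here 4 is left uncovered.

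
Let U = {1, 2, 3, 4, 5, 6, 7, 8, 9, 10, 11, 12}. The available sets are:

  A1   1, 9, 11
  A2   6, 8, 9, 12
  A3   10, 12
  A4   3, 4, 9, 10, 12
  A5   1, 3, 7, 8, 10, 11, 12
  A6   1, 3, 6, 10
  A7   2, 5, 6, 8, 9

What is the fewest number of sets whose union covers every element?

A4, A5, A7 together cover {1, 2, 3, 4, 5, 6, 7, 8, 9, 10, 11, 12} — every element.
No 2 of the 7 sets cover everything (all 21 pairs fall short), so 3 is minimum.

3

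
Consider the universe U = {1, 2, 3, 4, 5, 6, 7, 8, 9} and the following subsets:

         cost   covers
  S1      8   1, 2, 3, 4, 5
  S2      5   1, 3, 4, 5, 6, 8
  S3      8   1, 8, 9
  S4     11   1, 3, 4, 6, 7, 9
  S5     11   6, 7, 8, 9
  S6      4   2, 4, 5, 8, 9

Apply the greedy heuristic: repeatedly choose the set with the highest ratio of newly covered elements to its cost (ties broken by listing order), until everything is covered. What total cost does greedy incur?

20

Pick 1: S6 adds 5 new (2, 4, 5, 8, 9) at cost 4 (ratio 5/4).
Pick 2: S2 adds 3 new (1, 3, 6) at cost 5 (ratio 3/5).
Pick 3: S4 adds 1 new (7) at cost 11 (ratio 1/11).
Greedy total cost: 4 + 5 + 11 = 20. (The true optimum is 15, so greedy overshoots here.)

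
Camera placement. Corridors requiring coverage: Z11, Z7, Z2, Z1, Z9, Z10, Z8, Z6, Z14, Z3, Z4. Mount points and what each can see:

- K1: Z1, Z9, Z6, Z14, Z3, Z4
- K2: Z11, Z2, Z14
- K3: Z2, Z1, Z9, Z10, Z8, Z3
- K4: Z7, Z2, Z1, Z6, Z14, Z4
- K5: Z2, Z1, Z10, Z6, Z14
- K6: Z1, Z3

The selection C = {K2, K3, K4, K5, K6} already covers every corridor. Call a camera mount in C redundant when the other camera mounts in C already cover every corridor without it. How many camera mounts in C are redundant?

2

Drop K2: Z11 uncovered — not redundant.
Drop K3: Z9, Z8 uncovered — not redundant.
Drop K4: Z7, Z4 uncovered — not redundant.
Drop K5: the rest still cover every corridor — redundant.
Drop K6: the rest still cover every corridor — redundant.
2 redundant: K5, K6.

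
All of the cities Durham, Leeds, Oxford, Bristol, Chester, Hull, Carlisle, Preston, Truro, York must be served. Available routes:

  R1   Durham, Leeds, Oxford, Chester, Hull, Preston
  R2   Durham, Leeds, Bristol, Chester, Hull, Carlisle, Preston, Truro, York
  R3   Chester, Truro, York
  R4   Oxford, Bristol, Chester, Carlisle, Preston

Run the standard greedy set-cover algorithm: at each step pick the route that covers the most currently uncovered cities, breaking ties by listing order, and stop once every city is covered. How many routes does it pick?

Pick 1: R2 covers 9 new cities (Durham, Leeds, Bristol, Chester, Hull, Carlisle, Preston, Truro, York).
Pick 2: R1 covers 1 new cities (Oxford).
Greedy uses 2 routes.

2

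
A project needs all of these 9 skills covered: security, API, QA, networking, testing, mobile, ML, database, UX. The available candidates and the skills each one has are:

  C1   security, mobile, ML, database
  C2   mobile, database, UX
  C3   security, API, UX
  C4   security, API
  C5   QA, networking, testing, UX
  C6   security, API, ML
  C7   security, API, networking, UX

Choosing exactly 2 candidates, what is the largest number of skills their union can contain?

8

Choosing C1, C5 covers {security, QA, networking, testing, mobile, ML, database, UX} — 8 skills.
No choice of 2 candidates does better; here API is left uncovered.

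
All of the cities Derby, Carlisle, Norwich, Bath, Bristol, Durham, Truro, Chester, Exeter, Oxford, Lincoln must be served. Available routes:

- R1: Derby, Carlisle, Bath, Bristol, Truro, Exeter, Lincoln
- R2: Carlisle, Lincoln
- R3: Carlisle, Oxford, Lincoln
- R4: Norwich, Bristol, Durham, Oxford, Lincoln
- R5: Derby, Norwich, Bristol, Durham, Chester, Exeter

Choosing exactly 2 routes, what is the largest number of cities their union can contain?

10

Choosing R1, R4 covers {Derby, Carlisle, Norwich, Bath, Bristol, Durham, Truro, Exeter, Oxford, Lincoln} — 10 cities.
No choice of 2 routes does better; here Chester is left uncovered.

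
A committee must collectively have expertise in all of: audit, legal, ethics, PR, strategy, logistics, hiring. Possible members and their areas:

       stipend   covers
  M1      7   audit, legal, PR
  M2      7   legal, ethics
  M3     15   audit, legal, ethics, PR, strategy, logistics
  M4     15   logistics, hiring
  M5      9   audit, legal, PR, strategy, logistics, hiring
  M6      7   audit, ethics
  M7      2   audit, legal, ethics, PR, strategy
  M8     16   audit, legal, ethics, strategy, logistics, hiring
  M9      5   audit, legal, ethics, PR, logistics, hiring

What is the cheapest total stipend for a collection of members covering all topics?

7

M7, M9 cover every topic at stipend 2 + 5 = 7.
Any cover uses at least 2 members; among all covering selections none totals below 7.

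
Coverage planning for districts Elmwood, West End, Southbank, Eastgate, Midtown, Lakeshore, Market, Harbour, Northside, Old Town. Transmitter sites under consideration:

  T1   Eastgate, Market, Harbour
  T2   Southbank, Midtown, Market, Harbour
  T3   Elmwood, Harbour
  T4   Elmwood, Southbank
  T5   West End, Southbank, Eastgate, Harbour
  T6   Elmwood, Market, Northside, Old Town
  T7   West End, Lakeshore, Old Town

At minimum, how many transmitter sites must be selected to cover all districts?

4

T1, T2, T6, T7 together cover {Elmwood, West End, Southbank, Eastgate, Midtown, Lakeshore, Market, Harbour, Northside, Old Town} — every district.
No 3 of the 7 transmitter sites cover everything (all 35 triples fall short), so 4 is minimum.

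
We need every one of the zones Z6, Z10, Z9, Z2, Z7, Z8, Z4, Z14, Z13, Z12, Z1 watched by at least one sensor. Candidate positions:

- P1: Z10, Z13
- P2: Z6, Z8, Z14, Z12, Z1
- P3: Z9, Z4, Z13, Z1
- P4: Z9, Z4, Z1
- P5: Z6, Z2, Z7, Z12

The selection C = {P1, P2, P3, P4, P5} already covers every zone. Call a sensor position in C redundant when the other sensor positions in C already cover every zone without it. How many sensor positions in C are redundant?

2

Drop P1: Z10 uncovered — not redundant.
Drop P2: Z8, Z14 uncovered — not redundant.
Drop P3: the rest still cover every zone — redundant.
Drop P4: the rest still cover every zone — redundant.
Drop P5: Z2, Z7 uncovered — not redundant.
2 redundant: P3, P4.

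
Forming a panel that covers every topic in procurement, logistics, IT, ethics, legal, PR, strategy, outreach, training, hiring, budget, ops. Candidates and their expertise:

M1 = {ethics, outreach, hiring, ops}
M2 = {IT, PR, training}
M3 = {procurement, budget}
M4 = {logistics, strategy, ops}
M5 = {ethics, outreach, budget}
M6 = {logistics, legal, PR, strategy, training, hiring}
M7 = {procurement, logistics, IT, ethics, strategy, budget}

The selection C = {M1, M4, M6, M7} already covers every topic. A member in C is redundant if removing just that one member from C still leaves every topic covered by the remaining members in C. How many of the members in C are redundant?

Drop M1: outreach uncovered — not redundant.
Drop M4: the rest still cover every topic — redundant.
Drop M6: legal, PR, training uncovered — not redundant.
Drop M7: procurement, IT, budget uncovered — not redundant.
1 redundant: M4.

1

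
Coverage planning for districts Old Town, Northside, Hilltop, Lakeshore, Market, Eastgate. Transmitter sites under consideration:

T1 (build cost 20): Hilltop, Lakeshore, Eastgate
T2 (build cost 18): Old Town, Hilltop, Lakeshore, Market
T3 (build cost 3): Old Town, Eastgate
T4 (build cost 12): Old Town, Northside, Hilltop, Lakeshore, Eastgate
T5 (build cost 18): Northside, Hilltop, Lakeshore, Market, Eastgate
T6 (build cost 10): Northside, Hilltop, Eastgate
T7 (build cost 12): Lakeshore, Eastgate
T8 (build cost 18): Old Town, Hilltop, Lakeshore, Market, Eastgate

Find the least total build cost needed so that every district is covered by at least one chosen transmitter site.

21

T3, T5 cover every district at build cost 3 + 18 = 21.
Any cover uses at least 2 transmitter sites; among all covering selections none totals below 21.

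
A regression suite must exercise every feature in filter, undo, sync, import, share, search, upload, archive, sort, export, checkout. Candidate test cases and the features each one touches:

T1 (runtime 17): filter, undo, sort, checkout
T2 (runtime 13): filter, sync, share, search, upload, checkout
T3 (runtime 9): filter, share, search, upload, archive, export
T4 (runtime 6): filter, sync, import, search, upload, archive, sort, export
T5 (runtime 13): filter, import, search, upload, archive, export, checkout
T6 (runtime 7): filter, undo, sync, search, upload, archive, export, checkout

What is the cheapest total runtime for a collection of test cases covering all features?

T3, T4, T6 cover every feature at runtime 9 + 6 + 7 = 22.
Any cover uses at least 3 test cases; among all covering selections none totals below 22.

22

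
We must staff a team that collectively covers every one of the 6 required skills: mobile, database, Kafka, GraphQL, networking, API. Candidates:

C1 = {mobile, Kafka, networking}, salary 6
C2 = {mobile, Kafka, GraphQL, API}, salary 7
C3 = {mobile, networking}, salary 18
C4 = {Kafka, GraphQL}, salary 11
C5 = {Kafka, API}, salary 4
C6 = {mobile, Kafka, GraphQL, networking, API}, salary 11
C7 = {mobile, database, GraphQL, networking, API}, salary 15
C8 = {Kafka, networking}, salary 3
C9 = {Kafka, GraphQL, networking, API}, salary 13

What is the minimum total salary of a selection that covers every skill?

18

C7, C8 cover every skill at salary 15 + 3 = 18.
Any cover uses at least 2 candidates; among all covering selections none totals below 18.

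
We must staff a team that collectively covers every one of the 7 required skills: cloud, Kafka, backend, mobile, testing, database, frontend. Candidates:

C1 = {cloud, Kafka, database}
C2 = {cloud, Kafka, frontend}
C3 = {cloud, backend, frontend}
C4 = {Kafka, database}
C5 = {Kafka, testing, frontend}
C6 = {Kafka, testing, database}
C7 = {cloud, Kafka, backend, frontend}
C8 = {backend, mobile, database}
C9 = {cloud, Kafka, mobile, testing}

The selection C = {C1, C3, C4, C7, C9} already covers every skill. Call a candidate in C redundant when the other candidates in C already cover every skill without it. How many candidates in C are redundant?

4

Drop C1: the rest still cover every skill — redundant.
Drop C3: the rest still cover every skill — redundant.
Drop C4: the rest still cover every skill — redundant.
Drop C7: the rest still cover every skill — redundant.
Drop C9: mobile, testing uncovered — not redundant.
4 redundant: C1, C3, C4, C7.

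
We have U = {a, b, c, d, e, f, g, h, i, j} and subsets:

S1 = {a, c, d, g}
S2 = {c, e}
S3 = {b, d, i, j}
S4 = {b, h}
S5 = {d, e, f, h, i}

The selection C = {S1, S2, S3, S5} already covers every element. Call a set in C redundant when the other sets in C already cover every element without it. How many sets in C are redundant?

Drop S1: a, g uncovered — not redundant.
Drop S2: the rest still cover every element — redundant.
Drop S3: b, j uncovered — not redundant.
Drop S5: f, h uncovered — not redundant.
1 redundant: S2.

1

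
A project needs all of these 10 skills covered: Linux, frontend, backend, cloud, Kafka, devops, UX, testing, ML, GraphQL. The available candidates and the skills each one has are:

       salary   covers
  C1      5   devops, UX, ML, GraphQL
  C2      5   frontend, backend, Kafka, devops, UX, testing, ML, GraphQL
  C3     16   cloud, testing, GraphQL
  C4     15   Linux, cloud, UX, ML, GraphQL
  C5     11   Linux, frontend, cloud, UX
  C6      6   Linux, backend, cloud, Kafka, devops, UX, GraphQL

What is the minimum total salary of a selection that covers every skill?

C2, C6 cover every skill at salary 5 + 6 = 11.
Any cover uses at least 2 candidates; among all covering selections none totals below 11.

11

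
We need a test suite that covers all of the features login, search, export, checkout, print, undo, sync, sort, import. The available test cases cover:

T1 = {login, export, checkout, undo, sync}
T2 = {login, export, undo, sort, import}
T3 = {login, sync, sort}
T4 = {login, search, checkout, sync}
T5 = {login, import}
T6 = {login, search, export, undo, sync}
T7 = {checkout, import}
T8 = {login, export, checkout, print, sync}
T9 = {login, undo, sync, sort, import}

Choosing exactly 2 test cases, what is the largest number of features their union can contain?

Choosing T2, T4 covers {login, search, export, checkout, undo, sync, sort, import} — 8 features.
No choice of 2 test cases does better; here print is left uncovered.

8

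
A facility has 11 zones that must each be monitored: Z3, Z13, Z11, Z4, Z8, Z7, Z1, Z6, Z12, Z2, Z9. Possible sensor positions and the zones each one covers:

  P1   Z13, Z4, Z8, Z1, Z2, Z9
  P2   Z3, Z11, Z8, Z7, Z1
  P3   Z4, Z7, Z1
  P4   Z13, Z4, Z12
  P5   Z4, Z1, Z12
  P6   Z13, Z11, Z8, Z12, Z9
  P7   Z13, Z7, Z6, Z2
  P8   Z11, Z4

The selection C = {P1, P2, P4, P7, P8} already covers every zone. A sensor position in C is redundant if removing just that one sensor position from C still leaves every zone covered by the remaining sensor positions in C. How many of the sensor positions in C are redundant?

1

Drop P1: Z9 uncovered — not redundant.
Drop P2: Z3 uncovered — not redundant.
Drop P4: Z12 uncovered — not redundant.
Drop P7: Z6 uncovered — not redundant.
Drop P8: the rest still cover every zone — redundant.
1 redundant: P8.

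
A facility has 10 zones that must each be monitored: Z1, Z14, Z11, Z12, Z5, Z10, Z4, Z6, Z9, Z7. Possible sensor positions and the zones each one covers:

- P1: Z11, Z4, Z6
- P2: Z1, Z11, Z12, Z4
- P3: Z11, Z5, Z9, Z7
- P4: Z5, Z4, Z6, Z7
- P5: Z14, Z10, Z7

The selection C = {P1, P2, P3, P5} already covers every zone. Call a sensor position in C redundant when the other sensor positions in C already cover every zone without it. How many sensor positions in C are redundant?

0

Drop P1: Z6 uncovered — not redundant.
Drop P2: Z1, Z12 uncovered — not redundant.
Drop P3: Z5, Z9 uncovered — not redundant.
Drop P5: Z14, Z10 uncovered — not redundant.
None of the sensor positions in C is redundant.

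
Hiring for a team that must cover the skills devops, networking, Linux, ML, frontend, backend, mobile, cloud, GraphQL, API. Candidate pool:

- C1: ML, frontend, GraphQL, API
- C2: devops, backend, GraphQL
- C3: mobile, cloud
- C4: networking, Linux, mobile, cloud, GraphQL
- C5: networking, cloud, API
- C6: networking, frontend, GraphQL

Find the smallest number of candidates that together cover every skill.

C1, C2, C4 together cover {devops, networking, Linux, ML, frontend, backend, mobile, cloud, GraphQL, API} — every skill.
No 2 of the 6 candidates cover everything (all 15 pairs fall short), so 3 is minimum.

3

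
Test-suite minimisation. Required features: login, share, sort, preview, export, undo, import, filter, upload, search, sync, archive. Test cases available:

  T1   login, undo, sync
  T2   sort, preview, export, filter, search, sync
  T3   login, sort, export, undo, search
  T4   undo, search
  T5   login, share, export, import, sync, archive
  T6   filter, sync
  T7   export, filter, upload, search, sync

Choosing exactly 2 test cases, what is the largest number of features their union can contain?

Choosing T2, T5 covers {login, share, sort, preview, export, import, filter, search, sync, archive} — 10 features.
No choice of 2 test cases does better; here undo, upload are left uncovered.

10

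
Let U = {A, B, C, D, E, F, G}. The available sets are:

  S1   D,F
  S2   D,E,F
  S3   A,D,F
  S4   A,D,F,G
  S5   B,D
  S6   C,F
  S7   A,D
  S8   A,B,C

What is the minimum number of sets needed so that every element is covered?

S2, S4, S8 together cover {A, B, C, D, E, F, G} — every element.
No 2 of the 8 sets cover everything (all 28 pairs fall short), so 3 is minimum.

3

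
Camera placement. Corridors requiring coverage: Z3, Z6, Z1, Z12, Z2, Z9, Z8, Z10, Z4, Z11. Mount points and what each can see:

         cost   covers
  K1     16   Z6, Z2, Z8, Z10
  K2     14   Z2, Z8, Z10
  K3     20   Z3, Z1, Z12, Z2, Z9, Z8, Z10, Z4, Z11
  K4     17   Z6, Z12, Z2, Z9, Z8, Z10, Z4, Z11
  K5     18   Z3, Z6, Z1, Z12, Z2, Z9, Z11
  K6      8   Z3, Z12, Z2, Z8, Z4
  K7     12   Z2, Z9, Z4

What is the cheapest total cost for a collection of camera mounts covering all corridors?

35

K4, K5 cover every corridor at cost 17 + 18 = 35.
Any cover uses at least 2 camera mounts; among all covering selections none totals below 35.
Greedy by coverage-per-cost would pick K6, K4, K5 for 43 — worse than the optimum 35.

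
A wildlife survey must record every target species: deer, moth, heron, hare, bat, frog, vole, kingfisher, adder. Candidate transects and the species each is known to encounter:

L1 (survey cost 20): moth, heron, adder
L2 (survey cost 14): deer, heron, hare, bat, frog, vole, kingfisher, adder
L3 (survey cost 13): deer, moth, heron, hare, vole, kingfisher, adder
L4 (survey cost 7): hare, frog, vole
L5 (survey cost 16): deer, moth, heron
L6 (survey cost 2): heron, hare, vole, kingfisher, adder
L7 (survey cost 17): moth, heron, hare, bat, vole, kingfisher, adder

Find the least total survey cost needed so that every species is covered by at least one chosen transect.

L2, L3 cover every species at survey cost 14 + 13 = 27.
Any cover uses at least 2 transects; among all covering selections none totals below 27.
Greedy by coverage-per-survey cost would pick L6, L2, L3 for 29 — worse than the optimum 27.

27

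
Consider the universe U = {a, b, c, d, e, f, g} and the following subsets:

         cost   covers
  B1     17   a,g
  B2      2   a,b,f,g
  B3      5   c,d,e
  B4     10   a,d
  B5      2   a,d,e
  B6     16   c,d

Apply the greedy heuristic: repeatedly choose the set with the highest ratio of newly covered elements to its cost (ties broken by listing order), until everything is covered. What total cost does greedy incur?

Pick 1: B2 adds 4 new (a, b, f, g) at cost 2 (ratio 4/2).
Pick 2: B5 adds 2 new (d, e) at cost 2 (ratio 2/2).
Pick 3: B3 adds 1 new (c) at cost 5 (ratio 1/5).
Greedy total cost: 2 + 2 + 5 = 9. (The true optimum is 7, so greedy overshoots here.)

9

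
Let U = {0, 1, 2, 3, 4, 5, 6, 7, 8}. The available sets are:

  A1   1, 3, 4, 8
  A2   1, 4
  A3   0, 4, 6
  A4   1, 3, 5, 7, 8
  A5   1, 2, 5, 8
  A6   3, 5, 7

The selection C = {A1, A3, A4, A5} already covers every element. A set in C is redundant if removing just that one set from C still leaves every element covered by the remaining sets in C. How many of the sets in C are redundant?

Drop A1: the rest still cover every element — redundant.
Drop A3: 0, 6 uncovered — not redundant.
Drop A4: 7 uncovered — not redundant.
Drop A5: 2 uncovered — not redundant.
1 redundant: A1.

1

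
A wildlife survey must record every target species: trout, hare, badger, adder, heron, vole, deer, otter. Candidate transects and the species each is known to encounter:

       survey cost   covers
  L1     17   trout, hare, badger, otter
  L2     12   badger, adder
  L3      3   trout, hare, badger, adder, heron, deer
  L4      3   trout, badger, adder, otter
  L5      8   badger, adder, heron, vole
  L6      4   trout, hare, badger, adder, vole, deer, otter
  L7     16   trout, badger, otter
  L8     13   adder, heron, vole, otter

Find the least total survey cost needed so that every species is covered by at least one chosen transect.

7

L3, L6 cover every species at survey cost 3 + 4 = 7.
Any cover uses at least 2 transects; among all covering selections none totals below 7.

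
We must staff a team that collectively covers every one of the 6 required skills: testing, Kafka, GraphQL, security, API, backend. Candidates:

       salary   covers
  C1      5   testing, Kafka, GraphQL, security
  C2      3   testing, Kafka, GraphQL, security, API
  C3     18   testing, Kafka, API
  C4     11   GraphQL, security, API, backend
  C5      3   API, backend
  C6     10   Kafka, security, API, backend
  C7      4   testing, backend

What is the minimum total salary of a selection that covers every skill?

C2, C5 cover every skill at salary 3 + 3 = 6.
Any cover uses at least 2 candidates; among all covering selections none totals below 6.

6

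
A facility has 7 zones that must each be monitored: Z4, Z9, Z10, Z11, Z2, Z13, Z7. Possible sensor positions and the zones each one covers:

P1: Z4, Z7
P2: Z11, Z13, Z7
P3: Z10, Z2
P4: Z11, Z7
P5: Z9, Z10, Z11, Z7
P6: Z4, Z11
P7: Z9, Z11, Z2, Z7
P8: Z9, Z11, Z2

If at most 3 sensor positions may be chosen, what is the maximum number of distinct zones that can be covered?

Choosing P1, P2, P3 covers {Z4, Z10, Z11, Z2, Z13, Z7} — 6 zones.
No choice of 3 sensor positions does better; here Z9 is left uncovered.

6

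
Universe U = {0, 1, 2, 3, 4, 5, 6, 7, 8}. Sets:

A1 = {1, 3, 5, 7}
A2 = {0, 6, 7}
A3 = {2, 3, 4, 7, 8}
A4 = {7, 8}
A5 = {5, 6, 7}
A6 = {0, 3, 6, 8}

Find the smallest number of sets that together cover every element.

3

A1, A2, A3 together cover {0, 1, 2, 3, 4, 5, 6, 7, 8} — every element.
No 2 of the 6 sets cover everything (all 15 pairs fall short), so 3 is minimum.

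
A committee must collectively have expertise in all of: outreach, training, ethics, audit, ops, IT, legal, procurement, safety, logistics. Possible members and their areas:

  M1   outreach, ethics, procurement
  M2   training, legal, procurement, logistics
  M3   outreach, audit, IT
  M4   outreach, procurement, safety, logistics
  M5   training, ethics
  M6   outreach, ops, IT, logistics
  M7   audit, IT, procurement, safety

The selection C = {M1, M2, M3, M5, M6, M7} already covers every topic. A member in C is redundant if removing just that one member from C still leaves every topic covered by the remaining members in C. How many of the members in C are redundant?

Drop M1: the rest still cover every topic — redundant.
Drop M2: legal uncovered — not redundant.
Drop M3: the rest still cover every topic — redundant.
Drop M5: the rest still cover every topic — redundant.
Drop M6: ops uncovered — not redundant.
Drop M7: safety uncovered — not redundant.
3 redundant: M1, M3, M5.

3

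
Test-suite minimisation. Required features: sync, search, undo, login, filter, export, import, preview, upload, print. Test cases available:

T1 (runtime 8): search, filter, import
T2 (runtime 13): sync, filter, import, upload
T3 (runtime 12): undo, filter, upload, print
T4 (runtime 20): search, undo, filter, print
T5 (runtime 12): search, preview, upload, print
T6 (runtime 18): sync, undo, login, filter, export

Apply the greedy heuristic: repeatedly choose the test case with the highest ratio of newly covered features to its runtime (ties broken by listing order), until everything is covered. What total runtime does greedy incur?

Pick 1: T1 adds 3 new (search, filter, import) at runtime 8 (ratio 3/8).
Pick 2: T3 adds 3 new (undo, upload, print) at runtime 12 (ratio 3/12).
Pick 3: T6 adds 3 new (sync, login, export) at runtime 18 (ratio 3/18).
Pick 4: T5 adds 1 new (preview) at runtime 12 (ratio 1/12).
Greedy total runtime: 8 + 12 + 18 + 12 = 50. (The true optimum is 38, so greedy overshoots here.)

50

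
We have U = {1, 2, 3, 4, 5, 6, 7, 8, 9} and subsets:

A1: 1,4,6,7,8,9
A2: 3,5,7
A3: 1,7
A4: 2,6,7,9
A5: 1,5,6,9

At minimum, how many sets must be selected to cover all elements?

A1, A2, A4 together cover {1, 2, 3, 4, 5, 6, 7, 8, 9} — every element.
No 2 of the 5 sets cover everything (all 10 pairs fall short), so 3 is minimum.

3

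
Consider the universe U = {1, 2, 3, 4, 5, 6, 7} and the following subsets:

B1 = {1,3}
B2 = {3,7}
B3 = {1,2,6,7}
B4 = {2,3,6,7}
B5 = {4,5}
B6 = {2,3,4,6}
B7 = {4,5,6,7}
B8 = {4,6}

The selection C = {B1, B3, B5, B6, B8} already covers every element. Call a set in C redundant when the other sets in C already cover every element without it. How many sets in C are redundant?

3

Drop B1: the rest still cover every element — redundant.
Drop B3: 7 uncovered — not redundant.
Drop B5: 5 uncovered — not redundant.
Drop B6: the rest still cover every element — redundant.
Drop B8: the rest still cover every element — redundant.
3 redundant: B1, B6, B8.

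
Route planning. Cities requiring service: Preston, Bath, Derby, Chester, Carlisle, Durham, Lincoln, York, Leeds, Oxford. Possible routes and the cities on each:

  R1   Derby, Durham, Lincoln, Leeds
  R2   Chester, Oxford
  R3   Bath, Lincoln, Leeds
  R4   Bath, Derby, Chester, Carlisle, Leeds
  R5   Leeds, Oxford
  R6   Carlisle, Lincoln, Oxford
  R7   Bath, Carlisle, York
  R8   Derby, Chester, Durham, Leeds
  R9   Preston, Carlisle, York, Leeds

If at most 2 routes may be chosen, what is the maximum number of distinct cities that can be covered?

7

Choosing R1, R4 covers {Bath, Derby, Chester, Carlisle, Durham, Lincoln, Leeds} — 7 cities.
No choice of 2 routes does better; here Preston, York, Oxford are left uncovered.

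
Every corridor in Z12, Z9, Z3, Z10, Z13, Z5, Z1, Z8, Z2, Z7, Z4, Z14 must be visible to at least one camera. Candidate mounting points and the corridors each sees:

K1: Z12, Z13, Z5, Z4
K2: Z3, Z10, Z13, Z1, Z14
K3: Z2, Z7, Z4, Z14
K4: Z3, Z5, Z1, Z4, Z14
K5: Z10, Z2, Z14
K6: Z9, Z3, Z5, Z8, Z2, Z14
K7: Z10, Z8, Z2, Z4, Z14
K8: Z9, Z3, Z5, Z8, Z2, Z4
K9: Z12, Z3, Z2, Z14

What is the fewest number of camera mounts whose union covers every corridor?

4

K1, K2, K3, K6 together cover {Z12, Z9, Z3, Z10, Z13, Z5, Z1, Z8, Z2, Z7, Z4, Z14} — every corridor.
No 3 of the 9 camera mounts cover everything (all 84 triples fall short), so 4 is minimum.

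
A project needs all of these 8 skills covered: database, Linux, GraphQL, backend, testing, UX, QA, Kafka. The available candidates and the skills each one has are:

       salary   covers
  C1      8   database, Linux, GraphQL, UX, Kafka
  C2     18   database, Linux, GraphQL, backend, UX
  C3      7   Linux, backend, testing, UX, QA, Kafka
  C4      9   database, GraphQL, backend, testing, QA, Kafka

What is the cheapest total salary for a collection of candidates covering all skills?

C1, C3 cover every skill at salary 8 + 7 = 15.
Any cover uses at least 2 candidates; among all covering selections none totals below 15.

15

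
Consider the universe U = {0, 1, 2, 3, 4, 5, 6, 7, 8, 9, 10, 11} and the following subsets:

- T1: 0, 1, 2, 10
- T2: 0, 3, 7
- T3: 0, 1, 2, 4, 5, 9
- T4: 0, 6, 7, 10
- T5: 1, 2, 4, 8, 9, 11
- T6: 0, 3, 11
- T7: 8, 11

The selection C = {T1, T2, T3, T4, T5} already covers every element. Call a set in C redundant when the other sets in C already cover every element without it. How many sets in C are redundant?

Drop T1: the rest still cover every element — redundant.
Drop T2: 3 uncovered — not redundant.
Drop T3: 5 uncovered — not redundant.
Drop T4: 6 uncovered — not redundant.
Drop T5: 8, 11 uncovered — not redundant.
1 redundant: T1.

1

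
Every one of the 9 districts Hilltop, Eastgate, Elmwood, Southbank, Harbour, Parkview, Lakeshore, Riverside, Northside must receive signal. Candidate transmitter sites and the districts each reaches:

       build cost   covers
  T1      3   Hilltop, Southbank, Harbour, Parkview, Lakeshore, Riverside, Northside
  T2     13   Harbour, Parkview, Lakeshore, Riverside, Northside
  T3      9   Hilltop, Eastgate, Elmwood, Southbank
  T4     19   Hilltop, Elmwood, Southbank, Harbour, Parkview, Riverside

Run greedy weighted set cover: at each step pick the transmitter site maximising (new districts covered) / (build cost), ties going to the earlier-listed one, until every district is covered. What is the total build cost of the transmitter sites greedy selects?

12

Pick 1: T1 adds 7 new (Hilltop, Southbank, Harbour, Parkview, Lakeshore, Riverside, Northside) at build cost 3 (ratio 7/3).
Pick 2: T3 adds 2 new (Eastgate, Elmwood) at build cost 9 (ratio 2/9).
Greedy total build cost: 3 + 9 = 12.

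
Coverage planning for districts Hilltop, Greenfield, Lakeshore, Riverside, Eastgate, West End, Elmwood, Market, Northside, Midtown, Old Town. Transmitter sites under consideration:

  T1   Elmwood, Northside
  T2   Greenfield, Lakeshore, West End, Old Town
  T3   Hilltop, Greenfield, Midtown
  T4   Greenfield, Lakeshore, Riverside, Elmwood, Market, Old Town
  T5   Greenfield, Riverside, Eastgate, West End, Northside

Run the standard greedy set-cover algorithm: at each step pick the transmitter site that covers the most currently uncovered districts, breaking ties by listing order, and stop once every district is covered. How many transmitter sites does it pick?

Pick 1: T4 covers 6 new districts (Greenfield, Lakeshore, Riverside, Elmwood, Market, Old Town).
Pick 2: T5 covers 3 new districts (Eastgate, West End, Northside).
Pick 3: T3 covers 2 new districts (Hilltop, Midtown).
Greedy uses 3 transmitter sites.

3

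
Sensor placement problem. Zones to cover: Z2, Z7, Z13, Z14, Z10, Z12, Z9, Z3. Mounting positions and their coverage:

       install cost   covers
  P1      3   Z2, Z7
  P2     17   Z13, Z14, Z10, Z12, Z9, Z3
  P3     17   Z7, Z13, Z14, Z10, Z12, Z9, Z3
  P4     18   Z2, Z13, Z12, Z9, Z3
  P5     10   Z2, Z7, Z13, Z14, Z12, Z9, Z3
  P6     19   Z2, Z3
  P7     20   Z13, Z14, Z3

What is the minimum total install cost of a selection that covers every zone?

20

P1, P2 cover every zone at install cost 3 + 17 = 20.
Any cover uses at least 2 sensor positions; among all covering selections none totals below 20.
Greedy by coverage-per-install cost would pick P5, P2 for 27 — worse than the optimum 20.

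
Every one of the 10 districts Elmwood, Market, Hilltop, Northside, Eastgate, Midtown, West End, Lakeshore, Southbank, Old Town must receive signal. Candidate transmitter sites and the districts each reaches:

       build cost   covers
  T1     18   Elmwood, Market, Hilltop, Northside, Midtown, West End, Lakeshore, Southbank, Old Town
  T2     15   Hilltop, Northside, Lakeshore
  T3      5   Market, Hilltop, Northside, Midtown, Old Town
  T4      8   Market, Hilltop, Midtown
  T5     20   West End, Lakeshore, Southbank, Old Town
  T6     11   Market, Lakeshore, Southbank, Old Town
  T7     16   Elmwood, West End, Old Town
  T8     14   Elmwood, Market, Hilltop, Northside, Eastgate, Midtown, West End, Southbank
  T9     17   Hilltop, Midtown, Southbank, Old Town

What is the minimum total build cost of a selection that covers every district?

25

T6, T8 cover every district at build cost 11 + 14 = 25.
Any cover uses at least 2 transmitter sites; among all covering selections none totals below 25.
Greedy by coverage-per-build cost would pick T3, T8, T6 for 30 — worse than the optimum 25.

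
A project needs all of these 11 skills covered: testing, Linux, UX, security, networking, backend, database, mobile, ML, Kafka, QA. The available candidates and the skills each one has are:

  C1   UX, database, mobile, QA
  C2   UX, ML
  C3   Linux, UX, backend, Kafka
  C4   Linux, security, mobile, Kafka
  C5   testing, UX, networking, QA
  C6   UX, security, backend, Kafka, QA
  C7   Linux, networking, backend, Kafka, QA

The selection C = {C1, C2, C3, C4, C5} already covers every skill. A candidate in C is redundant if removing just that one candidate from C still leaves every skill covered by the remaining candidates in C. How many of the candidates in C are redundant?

Drop C1: database uncovered — not redundant.
Drop C2: ML uncovered — not redundant.
Drop C3: backend uncovered — not redundant.
Drop C4: security uncovered — not redundant.
Drop C5: testing, networking uncovered — not redundant.
None of the candidates in C is redundant.

0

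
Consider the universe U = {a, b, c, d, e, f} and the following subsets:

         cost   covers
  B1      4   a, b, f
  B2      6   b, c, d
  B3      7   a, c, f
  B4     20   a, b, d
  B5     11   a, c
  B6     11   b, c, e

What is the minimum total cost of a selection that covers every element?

B1, B2, B6 cover every element at cost 4 + 6 + 11 = 21.
Any cover uses at least 3 sets; among all covering selections none totals below 21.

21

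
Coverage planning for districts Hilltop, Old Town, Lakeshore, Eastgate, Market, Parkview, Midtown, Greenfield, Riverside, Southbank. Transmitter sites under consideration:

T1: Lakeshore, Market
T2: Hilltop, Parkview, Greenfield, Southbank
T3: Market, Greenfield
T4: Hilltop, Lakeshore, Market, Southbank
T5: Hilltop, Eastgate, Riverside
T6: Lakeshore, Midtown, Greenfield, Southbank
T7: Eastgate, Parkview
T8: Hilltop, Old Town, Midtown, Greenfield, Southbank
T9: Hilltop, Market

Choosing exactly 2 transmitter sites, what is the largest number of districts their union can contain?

Choosing T1, T8 covers {Hilltop, Old Town, Lakeshore, Market, Midtown, Greenfield, Southbank} — 7 districts.
No choice of 2 transmitter sites does better; here Eastgate, Parkview, Riverside are left uncovered.

7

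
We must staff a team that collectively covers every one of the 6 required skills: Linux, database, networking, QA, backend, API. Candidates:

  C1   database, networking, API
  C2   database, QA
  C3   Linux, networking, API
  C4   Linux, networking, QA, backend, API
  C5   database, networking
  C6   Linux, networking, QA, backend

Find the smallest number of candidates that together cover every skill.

C1, C4 together cover {Linux, database, networking, QA, backend, API} — every skill.
No single candidate contains all 6 skills, so 2 is optimal.

2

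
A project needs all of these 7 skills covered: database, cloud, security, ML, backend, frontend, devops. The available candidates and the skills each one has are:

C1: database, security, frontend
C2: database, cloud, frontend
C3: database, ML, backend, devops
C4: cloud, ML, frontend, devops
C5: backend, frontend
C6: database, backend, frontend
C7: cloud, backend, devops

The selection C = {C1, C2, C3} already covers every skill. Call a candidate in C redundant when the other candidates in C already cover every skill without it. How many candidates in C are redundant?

Drop C1: security uncovered — not redundant.
Drop C2: cloud uncovered — not redundant.
Drop C3: ML, backend, devops uncovered — not redundant.
None of the candidates in C is redundant.

0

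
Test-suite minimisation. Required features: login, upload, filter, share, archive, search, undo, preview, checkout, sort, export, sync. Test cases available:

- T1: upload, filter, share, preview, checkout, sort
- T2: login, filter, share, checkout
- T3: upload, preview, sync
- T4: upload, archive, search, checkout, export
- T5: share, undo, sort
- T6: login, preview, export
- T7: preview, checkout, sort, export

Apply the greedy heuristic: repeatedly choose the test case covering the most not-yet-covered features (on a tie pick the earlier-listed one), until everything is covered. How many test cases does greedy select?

Pick 1: T1 covers 6 new features (upload, filter, share, preview, checkout, sort).
Pick 2: T4 covers 3 new features (archive, search, export).
Pick 3: T2 covers 1 new features (login).
Pick 4: T3 covers 1 new features (sync).
Pick 5: T5 covers 1 new features (undo).
Greedy uses 5 test cases. (The true minimum is 4.)

5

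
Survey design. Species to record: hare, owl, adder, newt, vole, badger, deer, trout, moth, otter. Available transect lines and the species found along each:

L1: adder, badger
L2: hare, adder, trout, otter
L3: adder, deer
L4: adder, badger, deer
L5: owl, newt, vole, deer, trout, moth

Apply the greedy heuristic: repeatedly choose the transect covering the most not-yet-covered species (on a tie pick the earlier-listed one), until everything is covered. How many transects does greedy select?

Pick 1: L5 covers 6 new species (owl, newt, vole, deer, trout, moth).
Pick 2: L2 covers 3 new species (hare, adder, otter).
Pick 3: L1 covers 1 new species (badger).
Greedy uses 3 transects.

3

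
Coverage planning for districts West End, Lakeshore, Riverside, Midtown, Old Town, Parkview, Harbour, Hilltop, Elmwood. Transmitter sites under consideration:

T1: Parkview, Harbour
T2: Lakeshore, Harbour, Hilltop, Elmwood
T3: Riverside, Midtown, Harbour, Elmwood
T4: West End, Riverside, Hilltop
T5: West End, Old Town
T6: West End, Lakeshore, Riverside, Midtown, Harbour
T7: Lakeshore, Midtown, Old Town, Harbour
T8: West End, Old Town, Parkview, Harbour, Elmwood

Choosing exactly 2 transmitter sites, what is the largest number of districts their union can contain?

8

Choosing T6, T8 covers {West End, Lakeshore, Riverside, Midtown, Old Town, Parkview, Harbour, Elmwood} — 8 districts.
No choice of 2 transmitter sites does better; here Hilltop is left uncovered.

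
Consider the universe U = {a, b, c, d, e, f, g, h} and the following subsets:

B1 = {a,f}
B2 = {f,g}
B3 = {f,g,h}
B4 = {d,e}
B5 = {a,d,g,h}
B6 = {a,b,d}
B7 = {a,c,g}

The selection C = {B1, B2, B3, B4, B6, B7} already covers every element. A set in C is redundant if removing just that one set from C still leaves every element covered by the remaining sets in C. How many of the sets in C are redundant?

Drop B1: the rest still cover every element — redundant.
Drop B2: the rest still cover every element — redundant.
Drop B3: h uncovered — not redundant.
Drop B4: e uncovered — not redundant.
Drop B6: b uncovered — not redundant.
Drop B7: c uncovered — not redundant.
2 redundant: B1, B2.

2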